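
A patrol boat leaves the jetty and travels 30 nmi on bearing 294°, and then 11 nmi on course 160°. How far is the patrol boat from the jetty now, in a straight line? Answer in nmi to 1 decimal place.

Leg 1 (294°, 30 nmi): east 30 sin 294° = -27.41, north 30 cos 294° = 12.20
Leg 2 (160°, 11 nmi): east 11 sin 160° = 3.76, north 11 cos 160° = -10.34
Net: -23.64 east, 1.87 north. Distance = √((-23.64)² + (1.87)²) = 23.718 nmi.

23.7 nmi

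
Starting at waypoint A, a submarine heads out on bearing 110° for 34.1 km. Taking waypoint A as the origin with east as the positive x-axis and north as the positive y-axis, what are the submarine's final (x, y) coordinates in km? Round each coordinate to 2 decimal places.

(32.04, -11.66)

Leg 1 (110°, 34.1 km): east 34.1 sin 110° = 32.04, north 34.1 cos 110° = -11.66
Summing: 32.04 km east, -11.66 km north → (32.04, -11.66).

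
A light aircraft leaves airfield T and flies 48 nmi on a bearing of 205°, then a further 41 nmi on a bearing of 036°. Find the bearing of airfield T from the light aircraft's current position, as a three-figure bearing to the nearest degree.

340°

Leg 1 (205°, 48 nmi): east 48 sin 205° = -20.29, north 48 cos 205° = -43.50
Leg 2 (036°, 41 nmi): east 41 sin 36° = 24.10, north 41 cos 36° = 33.17
Net displacement: 3.81 east, -10.33 north. Direction back to start is (-3.81, 10.33): bearing = atan2(-3.81, 10.33) mod 360° = 339.74° ≈ 340°.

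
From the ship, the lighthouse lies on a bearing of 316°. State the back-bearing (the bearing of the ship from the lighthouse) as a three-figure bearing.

136°

Back-bearing = 316° − 180° = 136°.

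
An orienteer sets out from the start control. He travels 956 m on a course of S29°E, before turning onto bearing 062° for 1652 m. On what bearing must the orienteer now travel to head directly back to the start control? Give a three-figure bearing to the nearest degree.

272°

Leg 1 (S29°E, 956 m): east 956 sin 151° = 463.48, north 956 cos 151° = -836.14
Leg 2 (062°, 1652 m): east 1652 sin 62° = 1458.63, north 1652 cos 62° = 775.57
Net displacement: 1922.11 east, -60.57 north. Direction back to start is (-1922.11, 60.57): bearing = atan2(-1922.11, 60.57) mod 360° = 271.80° ≈ 272°.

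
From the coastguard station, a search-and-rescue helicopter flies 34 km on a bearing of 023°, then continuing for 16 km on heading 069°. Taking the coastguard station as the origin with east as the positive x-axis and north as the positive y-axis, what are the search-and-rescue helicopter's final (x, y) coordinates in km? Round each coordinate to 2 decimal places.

(28.22, 37.03)

Leg 1 (023°, 34 km): east 34 sin 23° = 13.28, north 34 cos 23° = 31.30
Leg 2 (069°, 16 km): east 16 sin 69° = 14.94, north 16 cos 69° = 5.73
Summing: 28.22 km east, 37.03 km north → (28.22, 37.03).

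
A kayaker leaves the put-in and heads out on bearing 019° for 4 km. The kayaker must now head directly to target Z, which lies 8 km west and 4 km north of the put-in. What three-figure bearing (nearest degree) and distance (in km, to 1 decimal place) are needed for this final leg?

Leg 1 (019°, 4 km): east 4 sin 19° = 1.30, north 4 cos 19° = 3.78
Current position: (1.30, 3.78). Target: (-8, 4). Remaining: Δeast = -9.30, Δnorth = 0.22.
Bearing = atan2(-9.30, 0.22) mod 360° = 271.34°; distance = √((-9.30)² + (0.22)²) = 9.305 km.

271°, 9.3 km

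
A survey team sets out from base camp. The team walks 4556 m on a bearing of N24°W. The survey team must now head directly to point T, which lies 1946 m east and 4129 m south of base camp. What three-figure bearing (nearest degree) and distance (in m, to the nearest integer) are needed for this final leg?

Leg 1 (N24°W, 4556 m): east 4556 sin 336° = -1853.09, north 4556 cos 336° = 4162.11
Current position: (-1853.09, 4162.11). Target: (1946, -4129). Remaining: Δeast = 3799.09, Δnorth = -8291.11.
Bearing = atan2(3799.09, -8291.11) mod 360° = 155.38°; distance = √((3799.09)² + (-8291.11)²) = 9120.069 m.

155°, 9120 m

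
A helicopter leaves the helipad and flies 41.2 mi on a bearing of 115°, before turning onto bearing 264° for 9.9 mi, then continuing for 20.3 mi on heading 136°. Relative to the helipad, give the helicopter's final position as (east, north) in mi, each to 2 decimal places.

Leg 1 (115°, 41.2 mi): east 41.2 sin 115° = 37.34, north 41.2 cos 115° = -17.41
Leg 2 (264°, 9.9 mi): east 9.9 sin 264° = -9.85, north 9.9 cos 264° = -1.03
Leg 3 (136°, 20.3 mi): east 20.3 sin 136° = 14.10, north 20.3 cos 136° = -14.60
Summing: 41.60 mi east, -33.05 mi north → (41.60, -33.05).

(41.60, -33.05)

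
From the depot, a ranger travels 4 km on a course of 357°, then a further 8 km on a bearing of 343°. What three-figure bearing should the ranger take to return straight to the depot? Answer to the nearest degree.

Leg 1 (357°, 4 km): east 4 sin 357° = -0.21, north 4 cos 357° = 3.99
Leg 2 (343°, 8 km): east 8 sin 343° = -2.34, north 8 cos 343° = 7.65
Net displacement: -2.55 east, 11.64 north. Direction back to start is (2.55, -11.64): bearing = atan2(2.55, -11.64) mod 360° = 167.66° ≈ 168°.

168°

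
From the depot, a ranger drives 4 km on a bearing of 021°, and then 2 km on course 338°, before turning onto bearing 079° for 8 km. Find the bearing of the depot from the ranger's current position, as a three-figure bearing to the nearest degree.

Leg 1 (021°, 4 km): east 4 sin 21° = 1.43, north 4 cos 21° = 3.73
Leg 2 (338°, 2 km): east 2 sin 338° = -0.75, north 2 cos 338° = 1.85
Leg 3 (079°, 8 km): east 8 sin 79° = 7.85, north 8 cos 79° = 1.53
Net displacement: 8.54 east, 7.12 north. Direction back to start is (-8.54, -7.12): bearing = atan2(-8.54, -7.12) mod 360° = 230.19° ≈ 230°.

230°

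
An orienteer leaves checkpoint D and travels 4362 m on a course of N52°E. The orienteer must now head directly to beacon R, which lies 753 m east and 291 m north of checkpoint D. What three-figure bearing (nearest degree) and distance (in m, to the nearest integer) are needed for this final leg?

228°, 3597 m

Leg 1 (N52°E, 4362 m): east 4362 sin 52° = 3437.30, north 4362 cos 52° = 2685.52
Current position: (3437.30, 2685.52). Target: (753, 291). Remaining: Δeast = -2684.30, Δnorth = -2394.52.
Bearing = atan2(-2684.30, -2394.52) mod 360° = 228.27°; distance = √((-2684.30)² + (-2394.52)²) = 3597.108 m.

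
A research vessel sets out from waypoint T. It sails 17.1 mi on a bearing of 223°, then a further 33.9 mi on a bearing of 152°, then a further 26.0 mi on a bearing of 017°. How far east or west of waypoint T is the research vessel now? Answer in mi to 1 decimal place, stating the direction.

11.9 mi east

Leg 1 (223°, 17.1 mi): east 17.1 sin 223° = -11.66, north 17.1 cos 223° = -12.51
Leg 2 (152°, 33.9 mi): east 33.9 sin 152° = 15.92, north 33.9 cos 152° = -29.93
Leg 3 (017°, 26.0 mi): east 26.0 sin 17° = 7.60, north 26.0 cos 17° = 24.86
Net east component: 11.85 mi.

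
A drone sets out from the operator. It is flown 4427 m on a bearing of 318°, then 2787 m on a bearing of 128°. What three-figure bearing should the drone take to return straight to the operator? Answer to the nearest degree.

Leg 1 (318°, 4427 m): east 4427 sin 318° = -2962.24, north 4427 cos 318° = 3289.90
Leg 2 (128°, 2787 m): east 2787 sin 128° = 2196.19, north 2787 cos 128° = -1715.85
Net displacement: -766.06 east, 1574.05 north. Direction back to start is (766.06, -1574.05): bearing = atan2(766.06, -1574.05) mod 360° = 154.05° ≈ 154°.

154°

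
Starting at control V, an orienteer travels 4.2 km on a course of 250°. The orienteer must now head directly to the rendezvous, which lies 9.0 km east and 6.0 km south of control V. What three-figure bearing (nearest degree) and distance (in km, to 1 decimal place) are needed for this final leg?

Leg 1 (250°, 4.2 km): east 4.2 sin 250° = -3.95, north 4.2 cos 250° = -1.44
Current position: (-3.95, -1.44). Target: (9.0, -6.0). Remaining: Δeast = 12.95, Δnorth = -4.56.
Bearing = atan2(12.95, -4.56) mod 360° = 109.42°; distance = √((12.95)² + (-4.56)²) = 13.727 km.

109°, 13.7 km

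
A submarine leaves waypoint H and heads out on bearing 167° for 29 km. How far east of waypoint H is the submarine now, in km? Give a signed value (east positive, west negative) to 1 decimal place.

Leg 1 (167°, 29 km): east 29 sin 167° = 6.52, north 29 cos 167° = -28.26
Net east component: 6.52 km.

6.5 km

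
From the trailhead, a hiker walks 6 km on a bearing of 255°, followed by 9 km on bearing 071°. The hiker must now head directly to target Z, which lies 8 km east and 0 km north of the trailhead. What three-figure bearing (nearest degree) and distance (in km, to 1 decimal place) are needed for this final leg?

105°, 5.5 km

Leg 1 (255°, 6 km): east 6 sin 255° = -5.80, north 6 cos 255° = -1.55
Leg 2 (071°, 9 km): east 9 sin 71° = 8.51, north 9 cos 71° = 2.93
Current position: (2.71, 1.38). Target: (8, 0). Remaining: Δeast = 5.29, Δnorth = -1.38.
Bearing = atan2(5.29, -1.38) mod 360° = 104.60°; distance = √((5.29)² + (-1.38)²) = 5.462 km.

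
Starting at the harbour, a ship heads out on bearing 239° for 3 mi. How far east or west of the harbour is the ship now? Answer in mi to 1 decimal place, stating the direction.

Leg 1 (239°, 3 mi): east 3 sin 239° = -2.57, north 3 cos 239° = -1.55
Net east component: -2.57 mi.

2.6 mi west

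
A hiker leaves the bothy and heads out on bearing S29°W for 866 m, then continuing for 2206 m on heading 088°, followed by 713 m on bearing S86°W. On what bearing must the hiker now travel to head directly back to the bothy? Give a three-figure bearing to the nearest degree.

Leg 1 (S29°W, 866 m): east 866 sin 209° = -419.85, north 866 cos 209° = -757.42
Leg 2 (088°, 2206 m): east 2206 sin 88° = 2204.66, north 2206 cos 88° = 76.99
Leg 3 (S86°W, 713 m): east 713 sin 266° = -711.26, north 713 cos 266° = -49.74
Net displacement: 1073.55 east, -730.17 north. Direction back to start is (-1073.55, 730.17): bearing = atan2(-1073.55, 730.17) mod 360° = 304.22° ≈ 304°.

304°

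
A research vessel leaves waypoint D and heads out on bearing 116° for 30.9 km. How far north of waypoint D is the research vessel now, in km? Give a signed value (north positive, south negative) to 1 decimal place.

-13.5 km

Leg 1 (116°, 30.9 km): east 30.9 sin 116° = 27.77, north 30.9 cos 116° = -13.55
Net north component: -13.55 km.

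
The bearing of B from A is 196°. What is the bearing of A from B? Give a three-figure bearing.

Back-bearing = 196° − 180° = 016°.

016°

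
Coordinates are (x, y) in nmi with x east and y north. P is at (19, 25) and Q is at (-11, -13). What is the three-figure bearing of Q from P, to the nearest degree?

218°

Δeast = -11 − 19 = -30.00; Δnorth = -13 − 25 = -38.00.
Bearing = atan2(Δeast, Δnorth) mod 360° = 218.29° ≈ 218°.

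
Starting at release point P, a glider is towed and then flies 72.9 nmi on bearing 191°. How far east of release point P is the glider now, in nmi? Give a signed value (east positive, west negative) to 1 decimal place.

Leg 1 (191°, 72.9 nmi): east 72.9 sin 191° = -13.91, north 72.9 cos 191° = -71.56
Net east component: -13.91 nmi.

-13.9 nmi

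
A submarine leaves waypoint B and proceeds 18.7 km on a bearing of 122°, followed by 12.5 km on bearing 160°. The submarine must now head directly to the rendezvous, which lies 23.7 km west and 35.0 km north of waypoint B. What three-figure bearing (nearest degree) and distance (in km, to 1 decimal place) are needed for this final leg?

322°, 71.6 km

Leg 1 (122°, 18.7 km): east 18.7 sin 122° = 15.86, north 18.7 cos 122° = -9.91
Leg 2 (160°, 12.5 km): east 12.5 sin 160° = 4.28, north 12.5 cos 160° = -11.75
Current position: (20.13, -21.66). Target: (-23.7, 35.0). Remaining: Δeast = -43.83, Δnorth = 56.66.
Bearing = atan2(-43.83, 56.66) mod 360° = 322.27°; distance = √((-43.83)² + (56.66)²) = 71.633 km.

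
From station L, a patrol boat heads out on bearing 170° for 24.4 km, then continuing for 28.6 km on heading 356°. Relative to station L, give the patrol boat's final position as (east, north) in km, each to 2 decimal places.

Leg 1 (170°, 24.4 km): east 24.4 sin 170° = 4.24, north 24.4 cos 170° = -24.03
Leg 2 (356°, 28.6 km): east 28.6 sin 356° = -2.00, north 28.6 cos 356° = 28.53
Summing: 2.24 km east, 4.50 km north → (2.24, 4.50).

(2.24, 4.50)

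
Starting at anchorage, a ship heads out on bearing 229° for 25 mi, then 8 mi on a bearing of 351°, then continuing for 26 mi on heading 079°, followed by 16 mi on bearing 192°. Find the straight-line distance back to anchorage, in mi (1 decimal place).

Leg 1 (229°, 25 mi): east 25 sin 229° = -18.87, north 25 cos 229° = -16.40
Leg 2 (351°, 8 mi): east 8 sin 351° = -1.25, north 8 cos 351° = 7.90
Leg 3 (079°, 26 mi): east 26 sin 79° = 25.52, north 26 cos 79° = 4.96
Leg 4 (192°, 16 mi): east 16 sin 192° = -3.33, north 16 cos 192° = -15.65
Net: 2.08 east, -19.19 north. Distance = √((2.08)² + (-19.19)²) = 19.301 mi.

19.3 mi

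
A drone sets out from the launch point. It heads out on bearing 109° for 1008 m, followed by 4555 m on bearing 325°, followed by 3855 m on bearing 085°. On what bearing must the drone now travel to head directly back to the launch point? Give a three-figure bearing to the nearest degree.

Leg 1 (109°, 1008 m): east 1008 sin 109° = 953.08, north 1008 cos 109° = -328.17
Leg 2 (325°, 4555 m): east 4555 sin 325° = -2612.64, north 4555 cos 325° = 3731.24
Leg 3 (085°, 3855 m): east 3855 sin 85° = 3840.33, north 3855 cos 85° = 335.99
Net displacement: 2180.77 east, 3739.05 north. Direction back to start is (-2180.77, -3739.05): bearing = atan2(-2180.77, -3739.05) mod 360° = 210.25° ≈ 210°.

210°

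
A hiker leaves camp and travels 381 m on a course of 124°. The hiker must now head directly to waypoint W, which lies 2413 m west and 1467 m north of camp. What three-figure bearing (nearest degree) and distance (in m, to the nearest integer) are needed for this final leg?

302°, 3205 m

Leg 1 (124°, 381 m): east 381 sin 124° = 315.86, north 381 cos 124° = -213.05
Current position: (315.86, -213.05). Target: (-2413, 1467). Remaining: Δeast = -2728.86, Δnorth = 1680.05.
Bearing = atan2(-2728.86, 1680.05) mod 360° = 301.62°; distance = √((-2728.86)² + (1680.05)²) = 3204.570 m.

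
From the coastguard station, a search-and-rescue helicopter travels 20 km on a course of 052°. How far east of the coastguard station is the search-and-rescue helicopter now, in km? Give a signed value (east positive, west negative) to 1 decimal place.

15.8 km

Leg 1 (052°, 20 km): east 20 sin 52° = 15.76, north 20 cos 52° = 12.31
Net east component: 15.76 km.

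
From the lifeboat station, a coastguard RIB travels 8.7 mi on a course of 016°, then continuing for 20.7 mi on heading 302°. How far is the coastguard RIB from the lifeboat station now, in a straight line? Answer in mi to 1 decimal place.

24.6 mi

Leg 1 (016°, 8.7 mi): east 8.7 sin 16° = 2.40, north 8.7 cos 16° = 8.36
Leg 2 (302°, 20.7 mi): east 20.7 sin 302° = -17.55, north 20.7 cos 302° = 10.97
Net: -15.16 east, 19.33 north. Distance = √((-15.16)² + (19.33)²) = 24.565 mi.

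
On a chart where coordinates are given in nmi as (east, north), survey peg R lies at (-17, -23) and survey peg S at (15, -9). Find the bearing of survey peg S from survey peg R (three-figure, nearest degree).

066°

Δeast = 15 − -17 = 32.00; Δnorth = -9 − -23 = 14.00.
Bearing = atan2(Δeast, Δnorth) mod 360° = 66.37° ≈ 066°.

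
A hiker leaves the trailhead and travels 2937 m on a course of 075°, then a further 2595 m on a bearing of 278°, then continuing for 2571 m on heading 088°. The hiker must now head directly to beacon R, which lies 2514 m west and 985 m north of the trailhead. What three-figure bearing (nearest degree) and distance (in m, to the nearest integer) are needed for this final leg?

268°, 5355 m

Leg 1 (075°, 2937 m): east 2937 sin 75° = 2836.92, north 2937 cos 75° = 760.15
Leg 2 (278°, 2595 m): east 2595 sin 278° = -2569.75, north 2595 cos 278° = 361.15
Leg 3 (088°, 2571 m): east 2571 sin 88° = 2569.43, north 2571 cos 88° = 89.73
Current position: (2836.61, 1211.03). Target: (-2514, 985). Remaining: Δeast = -5350.61, Δnorth = -226.03.
Bearing = atan2(-5350.61, -226.03) mod 360° = 267.58°; distance = √((-5350.61)² + (-226.03)²) = 5355.384 m.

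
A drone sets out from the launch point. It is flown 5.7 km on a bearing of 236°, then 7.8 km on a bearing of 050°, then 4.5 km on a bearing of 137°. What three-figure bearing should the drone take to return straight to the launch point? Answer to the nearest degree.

Leg 1 (236°, 5.7 km): east 5.7 sin 236° = -4.73, north 5.7 cos 236° = -3.19
Leg 2 (050°, 7.8 km): east 7.8 sin 50° = 5.98, north 7.8 cos 50° = 5.01
Leg 3 (137°, 4.5 km): east 4.5 sin 137° = 3.07, north 4.5 cos 137° = -3.29
Net displacement: 4.32 east, -1.46 north. Direction back to start is (-4.32, 1.46): bearing = atan2(-4.32, 1.46) mod 360° = 288.74° ≈ 289°.

289°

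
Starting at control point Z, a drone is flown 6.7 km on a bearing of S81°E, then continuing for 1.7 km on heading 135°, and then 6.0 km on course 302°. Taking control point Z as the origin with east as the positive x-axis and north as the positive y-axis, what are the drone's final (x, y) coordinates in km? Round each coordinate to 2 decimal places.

Leg 1 (S81°E, 6.7 km): east 6.7 sin 99° = 6.62, north 6.7 cos 99° = -1.05
Leg 2 (135°, 1.7 km): east 1.7 sin 135° = 1.20, north 1.7 cos 135° = -1.20
Leg 3 (302°, 6.0 km): east 6.0 sin 302° = -5.09, north 6.0 cos 302° = 3.18
Summing: 2.73 km east, 0.93 km north → (2.73, 0.93).

(2.73, 0.93)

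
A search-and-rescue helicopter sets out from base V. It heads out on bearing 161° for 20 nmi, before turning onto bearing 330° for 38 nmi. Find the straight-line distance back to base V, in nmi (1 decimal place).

Leg 1 (161°, 20 nmi): east 20 sin 161° = 6.51, north 20 cos 161° = -18.91
Leg 2 (330°, 38 nmi): east 38 sin 330° = -19.00, north 38 cos 330° = 32.91
Net: -12.49 east, 14.00 north. Distance = √((-12.49)² + (14.00)²) = 18.760 nmi.

18.8 nmi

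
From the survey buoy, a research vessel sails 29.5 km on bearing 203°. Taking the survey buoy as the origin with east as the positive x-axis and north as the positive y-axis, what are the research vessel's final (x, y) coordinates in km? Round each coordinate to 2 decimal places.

(-11.53, -27.15)

Leg 1 (203°, 29.5 km): east 29.5 sin 203° = -11.53, north 29.5 cos 203° = -27.15
Summing: -11.53 km east, -27.15 km north → (-11.53, -27.15).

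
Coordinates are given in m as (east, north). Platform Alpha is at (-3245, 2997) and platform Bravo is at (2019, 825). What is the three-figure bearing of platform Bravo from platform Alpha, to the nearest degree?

112°

Δeast = 2019 − -3245 = 5264.00; Δnorth = 825 − 2997 = -2172.00.
Bearing = atan2(Δeast, Δnorth) mod 360° = 112.42° ≈ 112°.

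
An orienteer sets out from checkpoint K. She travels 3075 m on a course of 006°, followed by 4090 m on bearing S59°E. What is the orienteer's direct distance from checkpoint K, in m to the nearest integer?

Leg 1 (006°, 3075 m): east 3075 sin 6° = 321.43, north 3075 cos 6° = 3058.15
Leg 2 (S59°E, 4090 m): east 4090 sin 121° = 3505.81, north 4090 cos 121° = -2106.51
Net: 3827.24 east, 951.65 north. Distance = √((3827.24)² + (951.65)²) = 3943.779 m.

3944 m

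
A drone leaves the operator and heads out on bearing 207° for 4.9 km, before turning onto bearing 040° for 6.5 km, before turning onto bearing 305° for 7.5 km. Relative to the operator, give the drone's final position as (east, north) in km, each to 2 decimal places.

(-4.19, 4.92)

Leg 1 (207°, 4.9 km): east 4.9 sin 207° = -2.22, north 4.9 cos 207° = -4.37
Leg 2 (040°, 6.5 km): east 6.5 sin 40° = 4.18, north 6.5 cos 40° = 4.98
Leg 3 (305°, 7.5 km): east 7.5 sin 305° = -6.14, north 7.5 cos 305° = 4.30
Summing: -4.19 km east, 4.92 km north → (-4.19, 4.92).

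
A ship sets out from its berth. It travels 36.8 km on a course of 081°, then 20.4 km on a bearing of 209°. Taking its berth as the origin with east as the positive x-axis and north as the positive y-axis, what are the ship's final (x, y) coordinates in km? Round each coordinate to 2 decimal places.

Leg 1 (081°, 36.8 km): east 36.8 sin 81° = 36.35, north 36.8 cos 81° = 5.76
Leg 2 (209°, 20.4 km): east 20.4 sin 209° = -9.89, north 20.4 cos 209° = -17.84
Summing: 26.46 km east, -12.09 km north → (26.46, -12.09).

(26.46, -12.09)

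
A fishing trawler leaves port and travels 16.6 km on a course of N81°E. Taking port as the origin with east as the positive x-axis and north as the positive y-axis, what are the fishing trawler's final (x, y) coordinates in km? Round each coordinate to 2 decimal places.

(16.40, 2.60)

Leg 1 (N81°E, 16.6 km): east 16.6 sin 81° = 16.40, north 16.6 cos 81° = 2.60
Summing: 16.40 km east, 2.60 km north → (16.40, 2.60).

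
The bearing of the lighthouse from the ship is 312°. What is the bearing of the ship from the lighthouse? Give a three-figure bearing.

132°

Back-bearing = 312° − 180° = 132°.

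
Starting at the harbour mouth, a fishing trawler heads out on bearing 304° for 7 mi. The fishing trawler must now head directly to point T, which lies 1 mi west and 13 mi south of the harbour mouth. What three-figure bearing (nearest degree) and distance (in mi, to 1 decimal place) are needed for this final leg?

164°, 17.6 mi

Leg 1 (304°, 7 mi): east 7 sin 304° = -5.80, north 7 cos 304° = 3.91
Current position: (-5.80, 3.91). Target: (-1, -13). Remaining: Δeast = 4.80, Δnorth = -16.91.
Bearing = atan2(4.80, -16.91) mod 360° = 164.15°; distance = √((4.80)² + (-16.91)²) = 17.583 mi.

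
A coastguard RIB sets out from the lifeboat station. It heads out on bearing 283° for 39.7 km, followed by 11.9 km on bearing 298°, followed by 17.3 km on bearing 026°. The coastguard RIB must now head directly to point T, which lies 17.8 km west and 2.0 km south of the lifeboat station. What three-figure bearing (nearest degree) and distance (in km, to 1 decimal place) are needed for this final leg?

Leg 1 (283°, 39.7 km): east 39.7 sin 283° = -38.68, north 39.7 cos 283° = 8.93
Leg 2 (298°, 11.9 km): east 11.9 sin 298° = -10.51, north 11.9 cos 298° = 5.59
Leg 3 (026°, 17.3 km): east 17.3 sin 26° = 7.58, north 17.3 cos 26° = 15.55
Current position: (-41.61, 30.07). Target: (-17.8, -2.0). Remaining: Δeast = 23.81, Δnorth = -32.07.
Bearing = atan2(23.81, -32.07) mod 360° = 143.41°; distance = √((23.81)² + (-32.07)²) = 39.937 km.

143°, 39.9 km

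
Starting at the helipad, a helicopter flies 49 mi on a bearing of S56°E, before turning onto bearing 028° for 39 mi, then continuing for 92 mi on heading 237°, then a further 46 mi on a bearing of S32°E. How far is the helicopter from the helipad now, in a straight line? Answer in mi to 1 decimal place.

Leg 1 (S56°E, 49 mi): east 49 sin 124° = 40.62, north 49 cos 124° = -27.40
Leg 2 (028°, 39 mi): east 39 sin 28° = 18.31, north 39 cos 28° = 34.43
Leg 3 (237°, 92 mi): east 92 sin 237° = -77.16, north 92 cos 237° = -50.11
Leg 4 (S32°E, 46 mi): east 46 sin 148° = 24.38, north 46 cos 148° = -39.01
Net: 6.15 east, -82.08 north. Distance = √((6.15)² + (-82.08)²) = 82.313 mi.

82.3 mi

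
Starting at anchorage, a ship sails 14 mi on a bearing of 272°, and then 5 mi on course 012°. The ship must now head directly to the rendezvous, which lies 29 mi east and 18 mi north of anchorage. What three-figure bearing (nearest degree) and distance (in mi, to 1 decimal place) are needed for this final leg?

073°, 43.8 mi

Leg 1 (272°, 14 mi): east 14 sin 272° = -13.99, north 14 cos 272° = 0.49
Leg 2 (012°, 5 mi): east 5 sin 12° = 1.04, north 5 cos 12° = 4.89
Current position: (-12.95, 5.38). Target: (29, 18). Remaining: Δeast = 41.95, Δnorth = 12.62.
Bearing = atan2(41.95, 12.62) mod 360° = 73.26°; distance = √((41.95)² + (12.62)²) = 43.809 mi.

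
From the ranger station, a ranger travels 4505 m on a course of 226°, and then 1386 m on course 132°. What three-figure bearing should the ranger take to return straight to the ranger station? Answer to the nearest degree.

Leg 1 (226°, 4505 m): east 4505 sin 226° = -3240.63, north 4505 cos 226° = -3129.44
Leg 2 (132°, 1386 m): east 1386 sin 132° = 1030.00, north 1386 cos 132° = -927.42
Net displacement: -2210.63 east, -4056.85 north. Direction back to start is (2210.63, 4056.85): bearing = atan2(2210.63, 4056.85) mod 360° = 28.59° ≈ 029°.

029°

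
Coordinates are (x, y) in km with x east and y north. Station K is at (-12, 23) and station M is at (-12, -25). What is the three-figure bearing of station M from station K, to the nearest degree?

180°

Δeast = -12 − -12 = 0.00; Δnorth = -25 − 23 = -48.00.
Bearing = atan2(Δeast, Δnorth) mod 360° = 180.00° ≈ 180°.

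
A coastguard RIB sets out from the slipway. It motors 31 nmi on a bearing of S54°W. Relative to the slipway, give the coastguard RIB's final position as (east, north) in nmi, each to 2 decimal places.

Leg 1 (S54°W, 31 nmi): east 31 sin 234° = -25.08, north 31 cos 234° = -18.22
Summing: -25.08 nmi east, -18.22 nmi north → (-25.08, -18.22).

(-25.08, -18.22)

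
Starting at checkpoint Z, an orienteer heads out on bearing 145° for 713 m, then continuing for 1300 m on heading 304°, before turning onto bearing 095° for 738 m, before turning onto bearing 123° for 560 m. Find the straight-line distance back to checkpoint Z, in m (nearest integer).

582 m

Leg 1 (145°, 713 m): east 713 sin 145° = 408.96, north 713 cos 145° = -584.06
Leg 2 (304°, 1300 m): east 1300 sin 304° = -1077.75, north 1300 cos 304° = 726.95
Leg 3 (095°, 738 m): east 738 sin 95° = 735.19, north 738 cos 95° = -64.32
Leg 4 (123°, 560 m): east 560 sin 123° = 469.66, north 560 cos 123° = -305.00
Net: 536.06 east, -226.42 north. Distance = √((536.06)² + (-226.42)²) = 581.916 m.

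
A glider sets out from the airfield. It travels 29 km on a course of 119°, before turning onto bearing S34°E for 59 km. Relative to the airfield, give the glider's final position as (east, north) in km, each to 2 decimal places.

Leg 1 (119°, 29 km): east 29 sin 119° = 25.36, north 29 cos 119° = -14.06
Leg 2 (S34°E, 59 km): east 59 sin 146° = 32.99, north 59 cos 146° = -48.91
Summing: 58.36 km east, -62.97 km north → (58.36, -62.97).

(58.36, -62.97)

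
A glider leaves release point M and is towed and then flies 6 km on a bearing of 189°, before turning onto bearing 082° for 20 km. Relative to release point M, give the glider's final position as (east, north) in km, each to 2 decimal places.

(18.87, -3.14)

Leg 1 (189°, 6 km): east 6 sin 189° = -0.94, north 6 cos 189° = -5.93
Leg 2 (082°, 20 km): east 20 sin 82° = 19.81, north 20 cos 82° = 2.78
Summing: 18.87 km east, -3.14 km north → (18.87, -3.14).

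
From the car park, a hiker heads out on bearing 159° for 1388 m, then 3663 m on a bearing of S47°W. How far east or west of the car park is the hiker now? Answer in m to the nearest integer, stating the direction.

Leg 1 (159°, 1388 m): east 1388 sin 159° = 497.41, north 1388 cos 159° = -1295.81
Leg 2 (S47°W, 3663 m): east 3663 sin 227° = -2678.95, north 3663 cos 227° = -2498.16
Net east component: -2181.53 m.

2182 m west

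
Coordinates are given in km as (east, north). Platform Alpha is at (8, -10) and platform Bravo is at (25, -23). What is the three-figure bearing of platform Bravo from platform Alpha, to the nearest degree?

Δeast = 25 − 8 = 17.00; Δnorth = -23 − -10 = -13.00.
Bearing = atan2(Δeast, Δnorth) mod 360° = 127.41° ≈ 127°.

127°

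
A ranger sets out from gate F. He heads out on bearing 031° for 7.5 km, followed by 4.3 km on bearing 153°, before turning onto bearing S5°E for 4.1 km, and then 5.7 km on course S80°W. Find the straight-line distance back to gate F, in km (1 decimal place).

2.5 km

Leg 1 (031°, 7.5 km): east 7.5 sin 31° = 3.86, north 7.5 cos 31° = 6.43
Leg 2 (153°, 4.3 km): east 4.3 sin 153° = 1.95, north 4.3 cos 153° = -3.83
Leg 3 (S5°E, 4.1 km): east 4.1 sin 175° = 0.36, north 4.1 cos 175° = -4.08
Leg 4 (S80°W, 5.7 km): east 5.7 sin 260° = -5.61, north 5.7 cos 260° = -0.99
Net: 0.56 east, -2.48 north. Distance = √((0.56)² + (-2.48)²) = 2.539 km.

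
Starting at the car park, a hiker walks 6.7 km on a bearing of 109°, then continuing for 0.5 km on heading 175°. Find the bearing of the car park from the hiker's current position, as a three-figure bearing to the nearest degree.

Leg 1 (109°, 6.7 km): east 6.7 sin 109° = 6.33, north 6.7 cos 109° = -2.18
Leg 2 (175°, 0.5 km): east 0.5 sin 175° = 0.04, north 0.5 cos 175° = -0.50
Net displacement: 6.38 east, -2.68 north. Direction back to start is (-6.38, 2.68): bearing = atan2(-6.38, 2.68) mod 360° = 292.79° ≈ 293°.

293°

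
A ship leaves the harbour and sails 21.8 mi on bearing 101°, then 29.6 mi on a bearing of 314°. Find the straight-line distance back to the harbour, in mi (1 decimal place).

Leg 1 (101°, 21.8 mi): east 21.8 sin 101° = 21.40, north 21.8 cos 101° = -4.16
Leg 2 (314°, 29.6 mi): east 29.6 sin 314° = -21.29, north 29.6 cos 314° = 20.56
Net: 0.11 east, 16.40 north. Distance = √((0.11)² + (16.40)²) = 16.403 mi.

16.4 mi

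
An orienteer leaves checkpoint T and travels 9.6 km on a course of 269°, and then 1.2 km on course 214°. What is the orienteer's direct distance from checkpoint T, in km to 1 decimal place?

10.3 km

Leg 1 (269°, 9.6 km): east 9.6 sin 269° = -9.60, north 9.6 cos 269° = -0.17
Leg 2 (214°, 1.2 km): east 1.2 sin 214° = -0.67, north 1.2 cos 214° = -0.99
Net: -10.27 east, -1.16 north. Distance = √((-10.27)² + (-1.16)²) = 10.335 km.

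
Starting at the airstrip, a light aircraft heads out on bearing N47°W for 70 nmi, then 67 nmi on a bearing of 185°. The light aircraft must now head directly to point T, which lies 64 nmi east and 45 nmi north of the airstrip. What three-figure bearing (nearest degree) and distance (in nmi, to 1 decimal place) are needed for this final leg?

062°, 136.9 nmi

Leg 1 (N47°W, 70 nmi): east 70 sin 313° = -51.19, north 70 cos 313° = 47.74
Leg 2 (185°, 67 nmi): east 67 sin 185° = -5.84, north 67 cos 185° = -66.75
Current position: (-57.03, -19.01). Target: (64, 45). Remaining: Δeast = 121.03, Δnorth = 64.01.
Bearing = atan2(121.03, 64.01) mod 360° = 62.13°; distance = √((121.03)² + (64.01)²) = 136.916 nmi.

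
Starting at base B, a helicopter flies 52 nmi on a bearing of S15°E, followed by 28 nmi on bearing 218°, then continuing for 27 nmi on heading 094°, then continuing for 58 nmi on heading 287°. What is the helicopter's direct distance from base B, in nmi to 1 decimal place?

65.7 nmi

Leg 1 (S15°E, 52 nmi): east 52 sin 165° = 13.46, north 52 cos 165° = -50.23
Leg 2 (218°, 28 nmi): east 28 sin 218° = -17.24, north 28 cos 218° = -22.06
Leg 3 (094°, 27 nmi): east 27 sin 94° = 26.93, north 27 cos 94° = -1.88
Leg 4 (287°, 58 nmi): east 58 sin 287° = -55.47, north 58 cos 287° = 16.96
Net: -32.31 east, -57.22 north. Distance = √((-32.31)² + (-57.22)²) = 65.711 nmi.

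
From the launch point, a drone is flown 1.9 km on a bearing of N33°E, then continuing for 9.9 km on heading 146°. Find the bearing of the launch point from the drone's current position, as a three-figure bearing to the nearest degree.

Leg 1 (N33°E, 1.9 km): east 1.9 sin 33° = 1.03, north 1.9 cos 33° = 1.59
Leg 2 (146°, 9.9 km): east 9.9 sin 146° = 5.54, north 9.9 cos 146° = -8.21
Net displacement: 6.57 east, -6.61 north. Direction back to start is (-6.57, 6.61): bearing = atan2(-6.57, 6.61) mod 360° = 315.19° ≈ 315°.

315°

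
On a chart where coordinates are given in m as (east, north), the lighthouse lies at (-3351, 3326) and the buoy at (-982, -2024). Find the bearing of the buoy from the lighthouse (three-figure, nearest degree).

Δeast = -982 − -3351 = 2369.00; Δnorth = -2024 − 3326 = -5350.00.
Bearing = atan2(Δeast, Δnorth) mod 360° = 156.12° ≈ 156°.

156°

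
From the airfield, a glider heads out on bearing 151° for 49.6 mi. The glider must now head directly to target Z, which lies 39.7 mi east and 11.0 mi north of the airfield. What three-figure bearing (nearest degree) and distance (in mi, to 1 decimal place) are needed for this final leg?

Leg 1 (151°, 49.6 mi): east 49.6 sin 151° = 24.05, north 49.6 cos 151° = -43.38
Current position: (24.05, -43.38). Target: (39.7, 11.0). Remaining: Δeast = 15.65, Δnorth = 54.38.
Bearing = atan2(15.65, 54.38) mod 360° = 16.06°; distance = √((15.65)² + (54.38)²) = 56.589 mi.

016°, 56.6 mi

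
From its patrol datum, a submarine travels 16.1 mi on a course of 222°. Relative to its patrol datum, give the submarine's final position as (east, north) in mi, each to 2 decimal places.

(-10.77, -11.96)

Leg 1 (222°, 16.1 mi): east 16.1 sin 222° = -10.77, north 16.1 cos 222° = -11.96
Summing: -10.77 mi east, -11.96 mi north → (-10.77, -11.96).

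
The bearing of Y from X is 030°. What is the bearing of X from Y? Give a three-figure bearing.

210°

Back-bearing = 030° + 180° = 210°.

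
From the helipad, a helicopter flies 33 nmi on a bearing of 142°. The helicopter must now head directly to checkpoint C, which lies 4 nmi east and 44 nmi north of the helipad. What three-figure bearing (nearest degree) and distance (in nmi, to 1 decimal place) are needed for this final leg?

347°, 71.9 nmi

Leg 1 (142°, 33 nmi): east 33 sin 142° = 20.32, north 33 cos 142° = -26.00
Current position: (20.32, -26.00). Target: (4, 44). Remaining: Δeast = -16.32, Δnorth = 70.00.
Bearing = atan2(-16.32, 70.00) mod 360° = 346.88°; distance = √((-16.32)² + (70.00)²) = 71.881 nmi.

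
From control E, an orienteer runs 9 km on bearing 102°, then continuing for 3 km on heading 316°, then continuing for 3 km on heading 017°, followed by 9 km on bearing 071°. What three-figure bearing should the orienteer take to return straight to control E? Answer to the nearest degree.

Leg 1 (102°, 9 km): east 9 sin 102° = 8.80, north 9 cos 102° = -1.87
Leg 2 (316°, 3 km): east 3 sin 316° = -2.08, north 3 cos 316° = 2.16
Leg 3 (017°, 3 km): east 3 sin 17° = 0.88, north 3 cos 17° = 2.87
Leg 4 (071°, 9 km): east 9 sin 71° = 8.51, north 9 cos 71° = 2.93
Net displacement: 16.11 east, 6.09 north. Direction back to start is (-16.11, -6.09): bearing = atan2(-16.11, -6.09) mod 360° = 249.30° ≈ 249°.

249°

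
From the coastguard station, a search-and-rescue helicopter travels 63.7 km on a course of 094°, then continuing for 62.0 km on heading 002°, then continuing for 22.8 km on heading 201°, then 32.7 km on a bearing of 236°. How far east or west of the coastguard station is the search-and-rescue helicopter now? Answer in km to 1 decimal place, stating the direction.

Leg 1 (094°, 63.7 km): east 63.7 sin 94° = 63.54, north 63.7 cos 94° = -4.44
Leg 2 (002°, 62.0 km): east 62.0 sin 2° = 2.16, north 62.0 cos 2° = 61.96
Leg 3 (201°, 22.8 km): east 22.8 sin 201° = -8.17, north 22.8 cos 201° = -21.29
Leg 4 (236°, 32.7 km): east 32.7 sin 236° = -27.11, north 32.7 cos 236° = -18.29
Net east component: 30.43 km.

30.4 km east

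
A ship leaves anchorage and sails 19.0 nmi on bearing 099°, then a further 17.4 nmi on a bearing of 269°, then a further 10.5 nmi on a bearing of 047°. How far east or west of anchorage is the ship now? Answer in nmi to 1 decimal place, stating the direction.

9.0 nmi east

Leg 1 (099°, 19.0 nmi): east 19.0 sin 99° = 18.77, north 19.0 cos 99° = -2.97
Leg 2 (269°, 17.4 nmi): east 17.4 sin 269° = -17.40, north 17.4 cos 269° = -0.30
Leg 3 (047°, 10.5 nmi): east 10.5 sin 47° = 7.68, north 10.5 cos 47° = 7.16
Net east component: 9.05 nmi.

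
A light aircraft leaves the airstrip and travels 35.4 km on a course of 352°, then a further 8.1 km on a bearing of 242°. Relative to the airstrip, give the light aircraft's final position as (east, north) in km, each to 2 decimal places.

Leg 1 (352°, 35.4 km): east 35.4 sin 352° = -4.93, north 35.4 cos 352° = 35.06
Leg 2 (242°, 8.1 km): east 8.1 sin 242° = -7.15, north 8.1 cos 242° = -3.80
Summing: -12.08 km east, 31.25 km north → (-12.08, 31.25).

(-12.08, 31.25)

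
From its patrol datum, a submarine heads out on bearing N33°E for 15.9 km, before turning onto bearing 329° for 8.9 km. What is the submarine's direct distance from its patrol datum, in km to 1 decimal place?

Leg 1 (N33°E, 15.9 km): east 15.9 sin 33° = 8.66, north 15.9 cos 33° = 13.33
Leg 2 (329°, 8.9 km): east 8.9 sin 329° = -4.58, north 8.9 cos 329° = 7.63
Net: 4.08 east, 20.96 north. Distance = √((4.08)² + (20.96)²) = 21.356 km.

21.4 km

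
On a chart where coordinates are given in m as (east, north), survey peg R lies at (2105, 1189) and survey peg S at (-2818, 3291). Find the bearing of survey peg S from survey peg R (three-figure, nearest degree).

293°

Δeast = -2818 − 2105 = -4923.00; Δnorth = 3291 − 1189 = 2102.00.
Bearing = atan2(Δeast, Δnorth) mod 360° = 293.12° ≈ 293°.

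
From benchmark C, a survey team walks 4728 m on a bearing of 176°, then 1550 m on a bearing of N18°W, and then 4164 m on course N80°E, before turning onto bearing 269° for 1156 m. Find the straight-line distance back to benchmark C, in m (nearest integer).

3777 m

Leg 1 (176°, 4728 m): east 4728 sin 176° = 329.81, north 4728 cos 176° = -4716.48
Leg 2 (N18°W, 1550 m): east 1550 sin 342° = -478.98, north 1550 cos 342° = 1474.14
Leg 3 (N80°E, 4164 m): east 4164 sin 80° = 4100.74, north 4164 cos 80° = 723.07
Leg 4 (269°, 1156 m): east 1156 sin 269° = -1155.82, north 1156 cos 269° = -20.17
Net: 2795.75 east, -2539.45 north. Distance = √((2795.75)² + (-2539.45)²) = 3776.905 m.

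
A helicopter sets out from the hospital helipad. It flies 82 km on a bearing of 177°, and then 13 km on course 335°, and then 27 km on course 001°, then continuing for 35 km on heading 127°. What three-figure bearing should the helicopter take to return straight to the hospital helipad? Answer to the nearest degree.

337°

Leg 1 (177°, 82 km): east 82 sin 177° = 4.29, north 82 cos 177° = -81.89
Leg 2 (335°, 13 km): east 13 sin 335° = -5.49, north 13 cos 335° = 11.78
Leg 3 (001°, 27 km): east 27 sin 1° = 0.47, north 27 cos 1° = 27.00
Leg 4 (127°, 35 km): east 35 sin 127° = 27.95, north 35 cos 127° = -21.06
Net displacement: 27.22 east, -64.17 north. Direction back to start is (-27.22, 64.17): bearing = atan2(-27.22, 64.17) mod 360° = 337.01° ≈ 337°.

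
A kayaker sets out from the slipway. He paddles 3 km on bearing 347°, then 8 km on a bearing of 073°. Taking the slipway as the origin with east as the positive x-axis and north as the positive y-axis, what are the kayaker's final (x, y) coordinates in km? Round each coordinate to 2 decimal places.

Leg 1 (347°, 3 km): east 3 sin 347° = -0.67, north 3 cos 347° = 2.92
Leg 2 (073°, 8 km): east 8 sin 73° = 7.65, north 8 cos 73° = 2.34
Summing: 6.98 km east, 5.26 km north → (6.98, 5.26).

(6.98, 5.26)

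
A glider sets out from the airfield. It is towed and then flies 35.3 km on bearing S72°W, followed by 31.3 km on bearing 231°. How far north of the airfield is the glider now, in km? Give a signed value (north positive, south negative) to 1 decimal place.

Leg 1 (S72°W, 35.3 km): east 35.3 sin 252° = -33.57, north 35.3 cos 252° = -10.91
Leg 2 (231°, 31.3 km): east 31.3 sin 231° = -24.32, north 31.3 cos 231° = -19.70
Net north component: -30.61 km.

-30.6 km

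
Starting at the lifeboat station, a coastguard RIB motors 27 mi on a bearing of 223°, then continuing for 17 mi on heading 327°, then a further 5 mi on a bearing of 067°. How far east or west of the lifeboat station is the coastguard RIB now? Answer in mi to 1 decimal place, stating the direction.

23.1 mi west

Leg 1 (223°, 27 mi): east 27 sin 223° = -18.41, north 27 cos 223° = -19.75
Leg 2 (327°, 17 mi): east 17 sin 327° = -9.26, north 17 cos 327° = 14.26
Leg 3 (067°, 5 mi): east 5 sin 67° = 4.60, north 5 cos 67° = 1.95
Net east component: -23.07 mi.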